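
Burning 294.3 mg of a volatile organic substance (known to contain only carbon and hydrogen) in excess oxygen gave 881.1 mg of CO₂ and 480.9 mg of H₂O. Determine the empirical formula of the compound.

C3H8

mol C = 0.8811 g CO₂ ÷ 44.009 g/mol = 0.020021 mol
mol H = 2 × 0.4809 g H₂O ÷ 18.015 g/mol = 0.053389 mol
Divide by the smallest (0.020021 mol): C 1.000, H 2.667
Multiplying each by 3 gives whole numbers: C 3.00, H 8.00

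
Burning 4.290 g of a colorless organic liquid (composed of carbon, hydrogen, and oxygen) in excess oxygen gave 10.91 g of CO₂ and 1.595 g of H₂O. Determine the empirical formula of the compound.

mol C = 10.91 g CO₂ ÷ 44.009 g/mol = 0.24790 mol
mol H = 2 × 1.595 g H₂O ÷ 18.015 g/mol = 0.17707 mol
mass O = 4.290 − (2.9776 + 0.17849) = 1.1339 g → mol O = 1.1339 ÷ 15.999 = 0.070875 mol
Divide by the smallest (0.070875 mol): C 3.498, H 2.498, O 1.000
Multiplying each by 2 gives whole numbers: C 7.00, H 5.00, O 2.00

C7H5O2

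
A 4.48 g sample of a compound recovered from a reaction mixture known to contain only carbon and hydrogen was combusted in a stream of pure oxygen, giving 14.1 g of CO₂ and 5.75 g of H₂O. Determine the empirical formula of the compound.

CH2

mol C = 14.1 g CO₂ ÷ 44.009 g/mol = 0.3204 mol
mol H = 2 × 5.75 g H₂O ÷ 18.015 g/mol = 0.6384 mol
Divide by the smallest (0.3204 mol): C 1.000, H 1.992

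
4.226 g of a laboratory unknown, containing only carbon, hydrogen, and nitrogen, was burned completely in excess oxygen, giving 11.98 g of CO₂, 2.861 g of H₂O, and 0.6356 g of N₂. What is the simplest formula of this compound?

mol C = 11.98 g CO₂ ÷ 44.009 g/mol = 0.27222 mol
mol H = 2 × 2.861 g H₂O ÷ 18.015 g/mol = 0.31762 mol
mol N = 2 × 0.6356 g N₂ ÷ 28.014 g/mol = 0.045377 mol
Divide by the smallest (0.045377 mol): C 5.999, H 7.000, N 1.000

C6H7N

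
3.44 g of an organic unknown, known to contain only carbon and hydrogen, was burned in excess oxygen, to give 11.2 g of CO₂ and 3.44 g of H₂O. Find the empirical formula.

mol C = 11.2 g CO₂ ÷ 44.009 g/mol = 0.2545 mol
mol H = 2 × 3.44 g H₂O ÷ 18.015 g/mol = 0.3819 mol
Divide by the smallest (0.2545 mol): C 1.000, H 1.501
Multiplying each by 2 gives whole numbers: C 2.00, H 3.00

C2H3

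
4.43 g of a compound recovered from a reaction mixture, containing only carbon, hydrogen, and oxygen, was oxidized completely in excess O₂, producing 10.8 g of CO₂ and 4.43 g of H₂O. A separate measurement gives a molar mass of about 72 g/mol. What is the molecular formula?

mol C = 10.8 g CO₂ ÷ 44.009 g/mol = 0.2454 mol
mol H = 2 × 4.43 g H₂O ÷ 18.015 g/mol = 0.4918 mol
mass O = 4.43 − (2.948 + 0.4957) = 0.9867 g → mol O = 0.9867 ÷ 15.999 = 0.06167 mol
Divide by the smallest (0.06167 mol): C 3.979, H 7.975, O 1.000
Empirical formula: C4H8O
Empirical-formula mass = 72.11 g/mol; 72 ÷ 72.11 ≈ 1, so the molecular formula is C4H8O.

C4H8O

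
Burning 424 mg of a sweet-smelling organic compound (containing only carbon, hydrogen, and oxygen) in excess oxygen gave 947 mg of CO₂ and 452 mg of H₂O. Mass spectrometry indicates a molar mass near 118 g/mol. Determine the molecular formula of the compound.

C6H14O2

mol C = 0.947 g CO₂ ÷ 44.009 g/mol = 0.02152 mol
mol H = 2 × 0.452 g H₂O ÷ 18.015 g/mol = 0.05018 mol
mass O = 0.424 − (0.2585 + 0.05058) = 0.1150 g → mol O = 0.1150 ÷ 15.999 = 0.007186 mol
Divide by the smallest (0.007186 mol): C 2.995, H 6.984, O 1.000
Empirical formula: C3H7O
Empirical-formula mass = 59.09 g/mol; 118 ÷ 59.09 ≈ 2, so the molecular formula is C6H14O2.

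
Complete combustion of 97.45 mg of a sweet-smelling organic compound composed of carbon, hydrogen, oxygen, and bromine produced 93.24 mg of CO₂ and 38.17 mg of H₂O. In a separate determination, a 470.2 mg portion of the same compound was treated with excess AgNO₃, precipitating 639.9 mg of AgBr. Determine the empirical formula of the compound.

mol C = 0.09324 g CO₂ ÷ 44.009 g/mol = 0.0021187 mol
mol H = 2 × 0.03817 g H₂O ÷ 18.015 g/mol = 0.0042376 mol
From the AgBr data: mol Br per gram of compound = (0.6399 ÷ 187.772) ÷ 0.4702 = 0.0072477 mol/g, so in the 0.09745 g combustion sample mol Br = 0.00070629 mol
mass O = 0.09745 − (0.025447 + 0.0042715 + 0.056435) = 0.011296 g → mol O = 0.011296 ÷ 15.999 = 0.00070606 mol
Divide by the smallest (0.00070606 mol): C 3.001, H 6.002, Br 1.000, O 1.000

C3H6BrO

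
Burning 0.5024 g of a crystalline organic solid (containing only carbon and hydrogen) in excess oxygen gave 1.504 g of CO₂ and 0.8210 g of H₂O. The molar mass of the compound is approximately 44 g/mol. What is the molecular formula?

mol C = 1.504 g CO₂ ÷ 44.009 g/mol = 0.034175 mol
mol H = 2 × 0.8210 g H₂O ÷ 18.015 g/mol = 0.091146 mol
Divide by the smallest (0.034175 mol): C 1.000, H 2.667
Multiplying each by 3 gives whole numbers: C 3.00, H 8.00
Empirical formula: C3H8
Empirical-formula mass = 44.10 g/mol; 44 ÷ 44.10 ≈ 1, so the molecular formula is C3H8.

C3H8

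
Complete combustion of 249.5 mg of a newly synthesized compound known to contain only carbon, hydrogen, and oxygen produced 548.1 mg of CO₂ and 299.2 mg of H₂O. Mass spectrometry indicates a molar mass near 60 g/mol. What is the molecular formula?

C3H8O

mol C = 0.5481 g CO₂ ÷ 44.009 g/mol = 0.012454 mol
mol H = 2 × 0.2992 g H₂O ÷ 18.015 g/mol = 0.033217 mol
mass O = 0.2495 − (0.14959 + 0.033482) = 0.066429 g → mol O = 0.066429 ÷ 15.999 = 0.0041521 mol
Divide by the smallest (0.0041521 mol): C 3.000, H 8.000, O 1.000
Empirical formula: C3H8O
Empirical-formula mass = 60.10 g/mol; 60 ÷ 60.10 ≈ 1, so the molecular formula is C3H8O.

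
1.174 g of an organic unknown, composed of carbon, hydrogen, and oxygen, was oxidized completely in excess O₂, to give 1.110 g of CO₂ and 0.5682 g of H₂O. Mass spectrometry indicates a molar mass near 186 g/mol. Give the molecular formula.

mol C = 1.110 g CO₂ ÷ 44.009 g/mol = 0.025222 mol
mol H = 2 × 0.5682 g H₂O ÷ 18.015 g/mol = 0.063081 mol
mass O = 1.174 − (0.30294 + 0.063585) = 0.80747 g → mol O = 0.80747 ÷ 15.999 = 0.050470 mol
Divide by the smallest (0.025222 mol): C 1.000, H 2.501, O 2.001
Multiplying each by 2 gives whole numbers: C 2.00, H 5.00, O 4.00
Empirical formula: C2H5O4
Empirical-formula mass = 93.06 g/mol; 186 ÷ 93.06 ≈ 2, so the molecular formula is C4H10O8.

C4H10O8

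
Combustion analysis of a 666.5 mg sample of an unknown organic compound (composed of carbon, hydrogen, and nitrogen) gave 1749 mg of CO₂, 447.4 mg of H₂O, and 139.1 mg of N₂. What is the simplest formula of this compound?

C4H5N

mol C = 1.749 g CO₂ ÷ 44.009 g/mol = 0.039742 mol
mol H = 2 × 0.4474 g H₂O ÷ 18.015 g/mol = 0.049670 mol
mol N = 2 × 0.1391 g N₂ ÷ 28.014 g/mol = 0.0099307 mol
Divide by the smallest (0.0099307 mol): C 4.002, H 5.002, N 1.000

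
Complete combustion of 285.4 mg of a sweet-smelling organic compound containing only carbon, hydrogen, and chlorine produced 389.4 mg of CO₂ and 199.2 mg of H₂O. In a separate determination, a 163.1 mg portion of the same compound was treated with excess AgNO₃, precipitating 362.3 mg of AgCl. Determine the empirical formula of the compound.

C2H5Cl

mol C = 0.3894 g CO₂ ÷ 44.009 g/mol = 0.0088482 mol
mol H = 2 × 0.1992 g H₂O ÷ 18.015 g/mol = 0.022115 mol
From the AgCl data: mol Cl per gram of compound = (0.3623 ÷ 143.318) ÷ 0.1631 = 0.015499 mol/g, so in the 0.2854 g combustion sample mol Cl = 0.0044235 mol
Divide by the smallest (0.0044235 mol): C 2.000, H 4.999, Cl 1.000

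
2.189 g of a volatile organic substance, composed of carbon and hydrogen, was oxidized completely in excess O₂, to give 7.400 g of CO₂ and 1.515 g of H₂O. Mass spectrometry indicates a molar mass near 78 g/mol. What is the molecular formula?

C6H6

mol C = 7.400 g CO₂ ÷ 44.009 g/mol = 0.16815 mol
mol H = 2 × 1.515 g H₂O ÷ 18.015 g/mol = 0.16819 mol
Divide by the smallest (0.16815 mol): C 1.000, H 1.000
Empirical formula: CH
Empirical-formula mass = 13.02 g/mol; 78 ÷ 13.02 ≈ 6, so the molecular formula is C6H6.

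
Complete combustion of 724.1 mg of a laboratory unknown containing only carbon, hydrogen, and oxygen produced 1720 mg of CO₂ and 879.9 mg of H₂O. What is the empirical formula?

mol C = 1.720 g CO₂ ÷ 44.009 g/mol = 0.039083 mol
mol H = 2 × 0.8799 g H₂O ÷ 18.015 g/mol = 0.097685 mol
mass O = 0.7241 − (0.46942 + 0.098467) = 0.15621 g → mol O = 0.15621 ÷ 15.999 = 0.0097636 mol
Divide by the smallest (0.0097636 mol): C 4.003, H 10.005, O 1.000

C4H10O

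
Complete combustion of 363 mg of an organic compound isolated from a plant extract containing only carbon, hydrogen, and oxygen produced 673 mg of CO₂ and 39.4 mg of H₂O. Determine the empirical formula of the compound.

C7H2O5

mol C = 0.673 g CO₂ ÷ 44.009 g/mol = 0.01529 mol
mol H = 2 × 0.0394 g H₂O ÷ 18.015 g/mol = 0.004374 mol
mass O = 0.363 − (0.1837 + 0.004409) = 0.1749 g → mol O = 0.1749 ÷ 15.999 = 0.01093 mol
Divide by the smallest (0.004374 mol): C 3.496, H 1.000, O 2.499
Multiplying each by 2 gives whole numbers: C 6.99, H 2.00, O 5.00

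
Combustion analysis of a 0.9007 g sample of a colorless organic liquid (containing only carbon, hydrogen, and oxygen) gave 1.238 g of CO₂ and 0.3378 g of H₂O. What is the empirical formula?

mol C = 1.238 g CO₂ ÷ 44.009 g/mol = 0.028131 mol
mol H = 2 × 0.3378 g H₂O ÷ 18.015 g/mol = 0.037502 mol
mass O = 0.9007 − (0.33788 + 0.037802) = 0.52502 g → mol O = 0.52502 ÷ 15.999 = 0.032816 mol
Divide by the smallest (0.028131 mol): C 1.000, H 1.333, O 1.167
Multiplying each by 6 gives whole numbers: C 6.00, H 8.00, O 7.00

C6H8O7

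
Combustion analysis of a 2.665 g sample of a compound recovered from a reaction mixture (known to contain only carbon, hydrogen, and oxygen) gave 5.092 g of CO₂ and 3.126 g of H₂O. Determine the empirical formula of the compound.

mol C = 5.092 g CO₂ ÷ 44.009 g/mol = 0.11570 mol
mol H = 2 × 3.126 g H₂O ÷ 18.015 g/mol = 0.34704 mol
mass O = 2.665 − (1.3897 + 0.34982) = 0.92546 g → mol O = 0.92546 ÷ 15.999 = 0.057845 mol
Divide by the smallest (0.057845 mol): C 2.000, H 6.000, O 1.000

C2H6O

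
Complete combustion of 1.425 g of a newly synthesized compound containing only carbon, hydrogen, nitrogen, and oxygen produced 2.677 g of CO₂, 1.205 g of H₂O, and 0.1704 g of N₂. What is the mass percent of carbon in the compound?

mol C = 2.677 g CO₂ ÷ 44.009 g/mol = 0.060828 mol
mol H = 2 × 1.205 g H₂O ÷ 18.015 g/mol = 0.13378 mol
mol N = 2 × 0.1704 g N₂ ÷ 28.014 g/mol = 0.012165 mol
mass O = 1.425 − (0.73061 + 0.13485 + 0.17040) = 0.38914 g → mol O = 0.38914 ÷ 15.999 = 0.024323 mol
mass % C = 0.73061 g ÷ 1.425 g × 100%

51.27%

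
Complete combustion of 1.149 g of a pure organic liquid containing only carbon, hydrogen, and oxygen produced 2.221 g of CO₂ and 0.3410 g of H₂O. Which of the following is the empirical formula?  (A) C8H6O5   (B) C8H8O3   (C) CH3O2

mol C = 2.221 g CO₂ ÷ 44.009 g/mol = 0.050467 mol
mol H = 2 × 0.3410 g H₂O ÷ 18.015 g/mol = 0.037857 mol
mass O = 1.149 − (0.60616 + 0.038160) = 0.50468 g → mol O = 0.50468 ÷ 15.999 = 0.031545 mol
Divide by the smallest (0.031545 mol): C 1.600, H 1.200, O 1.000
Multiplying each by 5 gives whole numbers: C 8.00, H 6.00, O 5.00

(A) C8H6O5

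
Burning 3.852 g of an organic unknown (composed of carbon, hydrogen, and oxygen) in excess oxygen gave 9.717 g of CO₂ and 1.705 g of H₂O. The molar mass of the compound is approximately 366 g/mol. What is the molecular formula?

C21H18O6

mol C = 9.717 g CO₂ ÷ 44.009 g/mol = 0.22080 mol
mol H = 2 × 1.705 g H₂O ÷ 18.015 g/mol = 0.18929 mol
mass O = 3.852 − (2.6520 + 0.19080) = 1.0092 g → mol O = 1.0092 ÷ 15.999 = 0.063080 mol
Divide by the smallest (0.063080 mol): C 3.500, H 3.001, O 1.000
Multiplying each by 2 gives whole numbers: C 7.00, H 6.00, O 2.00
Empirical formula: C7H6O2
Empirical-formula mass = 122.12 g/mol; 366 ÷ 122.12 ≈ 3, so the molecular formula is C21H18O6.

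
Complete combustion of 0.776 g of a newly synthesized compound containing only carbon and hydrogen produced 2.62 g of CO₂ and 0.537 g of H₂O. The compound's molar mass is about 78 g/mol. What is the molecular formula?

C6H6

mol C = 2.62 g CO₂ ÷ 44.009 g/mol = 0.05953 mol
mol H = 2 × 0.537 g H₂O ÷ 18.015 g/mol = 0.05962 mol
Divide by the smallest (0.05953 mol): C 1.000, H 1.001
Empirical formula: CH
Empirical-formula mass = 13.02 g/mol; 78 ÷ 13.02 ≈ 6, so the molecular formula is C6H6.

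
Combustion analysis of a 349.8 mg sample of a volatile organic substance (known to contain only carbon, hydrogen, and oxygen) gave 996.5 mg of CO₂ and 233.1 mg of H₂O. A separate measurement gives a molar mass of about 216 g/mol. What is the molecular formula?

C14H16O2

mol C = 0.9965 g CO₂ ÷ 44.009 g/mol = 0.022643 mol
mol H = 2 × 0.2331 g H₂O ÷ 18.015 g/mol = 0.025878 mol
mass O = 0.3498 − (0.27197 + 0.026085) = 0.051748 g → mol O = 0.051748 ÷ 15.999 = 0.0032345 mol
Divide by the smallest (0.0032345 mol): C 7.001, H 8.001, O 1.000
Empirical formula: C7H8O
Empirical-formula mass = 108.14 g/mol; 216 ÷ 108.14 ≈ 2, so the molecular formula is C14H16O2.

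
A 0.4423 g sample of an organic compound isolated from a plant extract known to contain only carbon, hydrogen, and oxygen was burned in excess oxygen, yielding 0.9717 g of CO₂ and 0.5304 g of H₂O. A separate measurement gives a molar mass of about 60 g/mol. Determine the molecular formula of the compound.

mol C = 0.9717 g CO₂ ÷ 44.009 g/mol = 0.022080 mol
mol H = 2 × 0.5304 g H₂O ÷ 18.015 g/mol = 0.058884 mol
mass O = 0.4423 − (0.26520 + 0.059355) = 0.11775 g → mol O = 0.11775 ÷ 15.999 = 0.0073596 mol
Divide by the smallest (0.0073596 mol): C 3.000, H 8.001, O 1.000
Empirical formula: C3H8O
Empirical-formula mass = 60.10 g/mol; 60 ÷ 60.10 ≈ 1, so the molecular formula is C3H8O.

C3H8O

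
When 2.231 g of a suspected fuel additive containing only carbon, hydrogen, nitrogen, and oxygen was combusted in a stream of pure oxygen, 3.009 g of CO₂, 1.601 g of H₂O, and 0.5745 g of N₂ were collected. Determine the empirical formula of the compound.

C5H13N3O3

mol C = 3.009 g CO₂ ÷ 44.009 g/mol = 0.068372 mol
mol H = 2 × 1.601 g H₂O ÷ 18.015 g/mol = 0.17774 mol
mol N = 2 × 0.5745 g N₂ ÷ 28.014 g/mol = 0.041015 mol
mass O = 2.231 − (0.82122 + 0.17916 + 0.57450) = 0.65612 g → mol O = 0.65612 ÷ 15.999 = 0.041010 mol
Divide by the smallest (0.041010 mol): C 1.667, H 4.334, N 1.000, O 1.000
Multiplying each by 3 gives whole numbers: C 5.00, H 13.00, N 3.00, O 3.00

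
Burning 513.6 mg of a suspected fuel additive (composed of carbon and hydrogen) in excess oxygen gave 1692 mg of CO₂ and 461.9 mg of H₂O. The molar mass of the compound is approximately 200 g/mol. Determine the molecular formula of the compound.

mol C = 1.692 g CO₂ ÷ 44.009 g/mol = 0.038447 mol
mol H = 2 × 0.4619 g H₂O ÷ 18.015 g/mol = 0.051279 mol
Divide by the smallest (0.038447 mol): C 1.000, H 1.334
Multiplying each by 3 gives whole numbers: C 3.00, H 4.00
Empirical formula: C3H4
Empirical-formula mass = 40.06 g/mol; 200 ÷ 40.06 ≈ 5, so the molecular formula is C15H20.

C15H20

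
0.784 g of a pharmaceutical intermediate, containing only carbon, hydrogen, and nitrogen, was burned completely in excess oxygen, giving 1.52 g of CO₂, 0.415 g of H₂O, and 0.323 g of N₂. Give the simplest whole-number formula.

mol C = 1.52 g CO₂ ÷ 44.009 g/mol = 0.03454 mol
mol H = 2 × 0.415 g H₂O ÷ 18.015 g/mol = 0.04607 mol
mol N = 2 × 0.323 g N₂ ÷ 28.014 g/mol = 0.02306 mol
Divide by the smallest (0.02306 mol): C 1.498, H 1.998, N 1.000
Multiplying each by 2 gives whole numbers: C 3.00, H 4.00, N 2.00

C3H4N2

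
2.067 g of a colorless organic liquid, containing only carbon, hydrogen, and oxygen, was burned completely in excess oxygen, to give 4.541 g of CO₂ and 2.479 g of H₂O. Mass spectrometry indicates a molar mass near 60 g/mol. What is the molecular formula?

mol C = 4.541 g CO₂ ÷ 44.009 g/mol = 0.10318 mol
mol H = 2 × 2.479 g H₂O ÷ 18.015 g/mol = 0.27522 mol
mass O = 2.067 − (1.2393 + 0.27742) = 0.55025 g → mol O = 0.55025 ÷ 15.999 = 0.034393 mol
Divide by the smallest (0.034393 mol): C 3.000, H 8.002, O 1.000
Empirical formula: C3H8O
Empirical-formula mass = 60.10 g/mol; 60 ÷ 60.10 ≈ 1, so the molecular formula is C3H8O.

C3H8O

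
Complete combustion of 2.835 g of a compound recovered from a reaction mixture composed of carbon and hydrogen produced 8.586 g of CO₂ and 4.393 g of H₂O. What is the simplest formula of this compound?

C2H5

mol C = 8.586 g CO₂ ÷ 44.009 g/mol = 0.19510 mol
mol H = 2 × 4.393 g H₂O ÷ 18.015 g/mol = 0.48770 mol
Divide by the smallest (0.19510 mol): C 1.000, H 2.500
Multiplying each by 2 gives whole numbers: C 2.00, H 5.00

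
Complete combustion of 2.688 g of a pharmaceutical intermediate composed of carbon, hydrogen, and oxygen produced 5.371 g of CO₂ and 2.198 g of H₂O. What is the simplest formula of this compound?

mol C = 5.371 g CO₂ ÷ 44.009 g/mol = 0.12204 mol
mol H = 2 × 2.198 g H₂O ÷ 18.015 g/mol = 0.24402 mol
mass O = 2.688 − (1.4659 + 0.24597) = 0.97617 g → mol O = 0.97617 ÷ 15.999 = 0.061014 mol
Divide by the smallest (0.061014 mol): C 2.000, H 3.999, O 1.000

C2H4O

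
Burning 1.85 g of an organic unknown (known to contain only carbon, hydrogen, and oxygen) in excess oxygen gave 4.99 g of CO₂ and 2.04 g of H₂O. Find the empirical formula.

mol C = 4.99 g CO₂ ÷ 44.009 g/mol = 0.1134 mol
mol H = 2 × 2.04 g H₂O ÷ 18.015 g/mol = 0.2265 mol
mass O = 1.85 − (1.362 + 0.2283) = 0.2598 g → mol O = 0.2598 ÷ 15.999 = 0.01624 mol
Divide by the smallest (0.01624 mol): C 6.982, H 13.945, O 1.000

C7H14O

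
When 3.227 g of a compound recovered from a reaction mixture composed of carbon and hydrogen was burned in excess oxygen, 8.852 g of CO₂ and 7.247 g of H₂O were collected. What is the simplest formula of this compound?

CH4

mol C = 8.852 g CO₂ ÷ 44.009 g/mol = 0.20114 mol
mol H = 2 × 7.247 g H₂O ÷ 18.015 g/mol = 0.80455 mol
Divide by the smallest (0.20114 mol): C 1.000, H 4.000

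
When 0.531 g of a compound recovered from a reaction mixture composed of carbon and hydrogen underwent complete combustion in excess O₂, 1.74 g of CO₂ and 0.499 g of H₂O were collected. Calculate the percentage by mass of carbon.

89.4%

mol C = 1.74 g CO₂ ÷ 44.009 g/mol = 0.03954 mol
mol H = 2 × 0.499 g H₂O ÷ 18.015 g/mol = 0.05540 mol
mass % C = 0.4749 g ÷ 0.531 g × 100%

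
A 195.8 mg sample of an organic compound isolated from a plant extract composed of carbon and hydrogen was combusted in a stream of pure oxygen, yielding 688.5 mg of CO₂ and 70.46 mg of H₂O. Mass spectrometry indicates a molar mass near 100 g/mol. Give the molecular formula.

mol C = 0.6885 g CO₂ ÷ 44.009 g/mol = 0.015645 mol
mol H = 2 × 0.07046 g H₂O ÷ 18.015 g/mol = 0.0078224 mol
Divide by the smallest (0.0078224 mol): C 2.000, H 1.000
Empirical formula: C2H
Empirical-formula mass = 25.03 g/mol; 100 ÷ 25.03 ≈ 4, so the molecular formula is C8H4.

C8H4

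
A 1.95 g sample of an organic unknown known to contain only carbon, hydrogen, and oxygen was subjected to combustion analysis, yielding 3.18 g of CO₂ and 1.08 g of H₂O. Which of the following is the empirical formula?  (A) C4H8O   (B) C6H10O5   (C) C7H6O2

mol C = 3.18 g CO₂ ÷ 44.009 g/mol = 0.07226 mol
mol H = 2 × 1.08 g H₂O ÷ 18.015 g/mol = 0.1199 mol
mass O = 1.95 − (0.8679 + 0.1209) = 0.9613 g → mol O = 0.9613 ÷ 15.999 = 0.06008 mol
Divide by the smallest (0.06008 mol): C 1.203, H 1.996, O 1.000
Multiplying each by 5 gives whole numbers: C 6.01, H 9.98, O 5.00

(B) C6H10O5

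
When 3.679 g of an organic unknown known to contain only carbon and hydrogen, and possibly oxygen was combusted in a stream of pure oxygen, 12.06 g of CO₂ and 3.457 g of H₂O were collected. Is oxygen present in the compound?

no

mol C = 12.06 g CO₂ ÷ 44.009 g/mol = 0.27403 mol
mol H = 2 × 3.457 g H₂O ÷ 18.015 g/mol = 0.38379 mol
C and H together account for 3.6783 g — essentially the entire 3.679 g sample — so the compound contains no oxygen.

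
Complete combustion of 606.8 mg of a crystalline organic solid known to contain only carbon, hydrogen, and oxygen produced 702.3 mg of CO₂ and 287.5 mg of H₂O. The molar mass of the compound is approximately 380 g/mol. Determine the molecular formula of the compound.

mol C = 0.7023 g CO₂ ÷ 44.009 g/mol = 0.015958 mol
mol H = 2 × 0.2875 g H₂O ÷ 18.015 g/mol = 0.031918 mol
mass O = 0.6068 − (0.19167 + 0.032173) = 0.38295 g → mol O = 0.38295 ÷ 15.999 = 0.023936 mol
Divide by the smallest (0.015958 mol): C 1.000, H 2.000, O 1.500
Multiplying each by 2 gives whole numbers: C 2.00, H 4.00, O 3.00
Empirical formula: C2H4O3
Empirical-formula mass = 76.05 g/mol; 380 ÷ 76.05 ≈ 5, so the molecular formula is C10H20O15.

C10H20O15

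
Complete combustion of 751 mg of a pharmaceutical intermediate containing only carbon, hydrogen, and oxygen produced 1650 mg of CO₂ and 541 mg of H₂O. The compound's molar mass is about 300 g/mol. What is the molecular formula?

mol C = 1.65 g CO₂ ÷ 44.009 g/mol = 0.03749 mol
mol H = 2 × 0.541 g H₂O ÷ 18.015 g/mol = 0.06006 mol
mass O = 0.751 − (0.4503 + 0.06054) = 0.2401 g → mol O = 0.2401 ÷ 15.999 = 0.01501 mol
Divide by the smallest (0.01501 mol): C 2.498, H 4.002, O 1.000
Multiplying each by 2 gives whole numbers: C 5.00, H 8.00, O 2.00
Empirical formula: C5H8O2
Empirical-formula mass = 100.12 g/mol; 300 ÷ 100.12 ≈ 3, so the molecular formula is C15H24O6.

C15H24O6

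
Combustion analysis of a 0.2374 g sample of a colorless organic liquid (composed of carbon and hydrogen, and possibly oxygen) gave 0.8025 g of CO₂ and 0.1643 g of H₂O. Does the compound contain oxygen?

no

mol C = 0.8025 g CO₂ ÷ 44.009 g/mol = 0.018235 mol
mol H = 2 × 0.1643 g H₂O ÷ 18.015 g/mol = 0.018240 mol
C and H together account for 0.23741 g — essentially the entire 0.2374 g sample — so the compound contains no oxygen.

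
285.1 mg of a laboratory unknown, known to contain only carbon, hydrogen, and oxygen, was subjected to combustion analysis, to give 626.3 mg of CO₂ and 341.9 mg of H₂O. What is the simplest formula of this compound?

mol C = 0.6263 g CO₂ ÷ 44.009 g/mol = 0.014231 mol
mol H = 2 × 0.3419 g H₂O ÷ 18.015 g/mol = 0.037957 mol
mass O = 0.2851 − (0.17093 + 0.038261) = 0.075908 g → mol O = 0.075908 ÷ 15.999 = 0.0047446 mol
Divide by the smallest (0.0047446 mol): C 2.999, H 8.000, O 1.000

C3H8O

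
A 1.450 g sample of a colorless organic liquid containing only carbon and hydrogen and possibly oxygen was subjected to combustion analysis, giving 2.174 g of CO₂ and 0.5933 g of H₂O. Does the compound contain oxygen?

mol C = 2.174 g CO₂ ÷ 44.009 g/mol = 0.049399 mol
mol H = 2 × 0.5933 g H₂O ÷ 18.015 g/mol = 0.065867 mol
C and H account for only 0.65973 g of the 1.450 g sample; the remaining 0.79027 g must be oxygen.

yes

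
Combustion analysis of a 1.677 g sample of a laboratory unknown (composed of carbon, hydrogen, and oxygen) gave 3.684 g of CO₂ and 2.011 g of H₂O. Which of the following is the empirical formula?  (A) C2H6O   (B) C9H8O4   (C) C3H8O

(C) C3H8O

mol C = 3.684 g CO₂ ÷ 44.009 g/mol = 0.083710 mol
mol H = 2 × 2.011 g H₂O ÷ 18.015 g/mol = 0.22326 mol
mass O = 1.677 − (1.0054 + 0.22504) = 0.44651 g → mol O = 0.44651 ÷ 15.999 = 0.027909 mol
Divide by the smallest (0.027909 mol): C 2.999, H 8.000, O 1.000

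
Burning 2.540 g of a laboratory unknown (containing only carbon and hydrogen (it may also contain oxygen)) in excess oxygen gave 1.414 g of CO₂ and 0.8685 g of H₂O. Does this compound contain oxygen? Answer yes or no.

yes

mol C = 1.414 g CO₂ ÷ 44.009 g/mol = 0.032130 mol
mol H = 2 × 0.8685 g H₂O ÷ 18.015 g/mol = 0.096420 mol
C and H account for only 0.48310 g of the 2.540 g sample; the remaining 2.0569 g must be oxygen.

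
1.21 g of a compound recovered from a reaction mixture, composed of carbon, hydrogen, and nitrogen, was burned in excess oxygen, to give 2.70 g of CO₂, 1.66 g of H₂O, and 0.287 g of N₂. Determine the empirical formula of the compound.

C3H9N

mol C = 2.70 g CO₂ ÷ 44.009 g/mol = 0.06135 mol
mol H = 2 × 1.66 g H₂O ÷ 18.015 g/mol = 0.1843 mol
mol N = 2 × 0.287 g N₂ ÷ 28.014 g/mol = 0.02049 mol
Divide by the smallest (0.02049 mol): C 2.994, H 8.994, N 1.000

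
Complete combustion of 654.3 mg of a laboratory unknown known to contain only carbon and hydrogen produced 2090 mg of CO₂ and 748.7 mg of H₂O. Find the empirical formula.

C4H7

mol C = 2.090 g CO₂ ÷ 44.009 g/mol = 0.047490 mol
mol H = 2 × 0.7487 g H₂O ÷ 18.015 g/mol = 0.083120 mol
Divide by the smallest (0.047490 mol): C 1.000, H 1.750
Multiplying each by 4 gives whole numbers: C 4.00, H 7.00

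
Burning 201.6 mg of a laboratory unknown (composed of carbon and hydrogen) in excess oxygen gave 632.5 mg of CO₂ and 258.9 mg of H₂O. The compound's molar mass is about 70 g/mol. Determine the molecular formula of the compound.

C5H10

mol C = 0.6325 g CO₂ ÷ 44.009 g/mol = 0.014372 mol
mol H = 2 × 0.2589 g H₂O ÷ 18.015 g/mol = 0.028743 mol
Divide by the smallest (0.014372 mol): C 1.000, H 2.000
Empirical formula: CH2
Empirical-formula mass = 14.03 g/mol; 70 ÷ 14.03 ≈ 5, so the molecular formula is C5H10.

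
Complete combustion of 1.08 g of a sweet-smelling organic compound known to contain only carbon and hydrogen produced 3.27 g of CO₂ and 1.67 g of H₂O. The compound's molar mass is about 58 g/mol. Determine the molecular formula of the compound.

C4H10

mol C = 3.27 g CO₂ ÷ 44.009 g/mol = 0.07430 mol
mol H = 2 × 1.67 g H₂O ÷ 18.015 g/mol = 0.1854 mol
Divide by the smallest (0.07430 mol): C 1.000, H 2.495
Multiplying each by 2 gives whole numbers: C 2.00, H 4.99
Empirical formula: C2H5
Empirical-formula mass = 29.06 g/mol; 58 ÷ 29.06 ≈ 2, so the molecular formula is C4H10.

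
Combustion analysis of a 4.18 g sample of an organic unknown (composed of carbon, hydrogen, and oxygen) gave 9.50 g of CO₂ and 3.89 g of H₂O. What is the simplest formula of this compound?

mol C = 9.50 g CO₂ ÷ 44.009 g/mol = 0.2159 mol
mol H = 2 × 3.89 g H₂O ÷ 18.015 g/mol = 0.4319 mol
mass O = 4.18 − (2.593 + 0.4353) = 1.152 g → mol O = 1.152 ÷ 15.999 = 0.07200 mol
Divide by the smallest (0.07200 mol): C 2.998, H 5.998, O 1.000

C3H6O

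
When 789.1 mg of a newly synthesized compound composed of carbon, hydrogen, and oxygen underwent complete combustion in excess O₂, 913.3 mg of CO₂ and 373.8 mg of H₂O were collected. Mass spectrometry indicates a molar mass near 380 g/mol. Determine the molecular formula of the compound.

mol C = 0.9133 g CO₂ ÷ 44.009 g/mol = 0.020753 mol
mol H = 2 × 0.3738 g H₂O ÷ 18.015 g/mol = 0.041499 mol
mass O = 0.7891 − (0.24926 + 0.041831) = 0.49801 g → mol O = 0.49801 ÷ 15.999 = 0.031128 mol
Divide by the smallest (0.020753 mol): C 1.000, H 2.000, O 1.500
Multiplying each by 2 gives whole numbers: C 2.00, H 4.00, O 3.00
Empirical formula: C2H4O3
Empirical-formula mass = 76.05 g/mol; 380 ÷ 76.05 ≈ 5, so the molecular formula is C10H20O15.

C10H20O15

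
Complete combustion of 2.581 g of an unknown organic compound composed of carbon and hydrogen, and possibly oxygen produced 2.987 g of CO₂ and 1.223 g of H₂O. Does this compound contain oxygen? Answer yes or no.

yes

mol C = 2.987 g CO₂ ÷ 44.009 g/mol = 0.067872 mol
mol H = 2 × 1.223 g H₂O ÷ 18.015 g/mol = 0.13578 mol
C and H account for only 0.95208 g of the 2.581 g sample; the remaining 1.6289 g must be oxygen.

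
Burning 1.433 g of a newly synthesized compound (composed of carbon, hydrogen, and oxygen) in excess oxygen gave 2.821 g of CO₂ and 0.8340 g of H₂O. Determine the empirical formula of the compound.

mol C = 2.821 g CO₂ ÷ 44.009 g/mol = 0.064101 mol
mol H = 2 × 0.8340 g H₂O ÷ 18.015 g/mol = 0.092590 mol
mass O = 1.433 − (0.76991 + 0.093330) = 0.56976 g → mol O = 0.56976 ÷ 15.999 = 0.035612 mol
Divide by the smallest (0.035612 mol): C 1.800, H 2.600, O 1.000
Multiplying each by 5 gives whole numbers: C 9.00, H 13.00, O 5.00

C9H13O5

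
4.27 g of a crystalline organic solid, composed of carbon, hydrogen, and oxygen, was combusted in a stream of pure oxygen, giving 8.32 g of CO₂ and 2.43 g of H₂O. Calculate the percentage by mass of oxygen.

mol C = 8.32 g CO₂ ÷ 44.009 g/mol = 0.1891 mol
mol H = 2 × 2.43 g H₂O ÷ 18.015 g/mol = 0.2698 mol
mass O = 4.27 − (2.271 + 0.2719) = 1.727 g → mol O = 1.727 ÷ 15.999 = 0.1080 mol
mass % O = 1.727 g ÷ 4.27 g × 100%

40.5%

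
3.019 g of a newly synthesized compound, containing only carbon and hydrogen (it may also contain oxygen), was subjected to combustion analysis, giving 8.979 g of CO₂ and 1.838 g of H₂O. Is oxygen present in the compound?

mol C = 8.979 g CO₂ ÷ 44.009 g/mol = 0.20403 mol
mol H = 2 × 1.838 g H₂O ÷ 18.015 g/mol = 0.20405 mol
C and H account for only 2.6562 g of the 3.019 g sample; the remaining 0.36275 g must be oxygen.

yes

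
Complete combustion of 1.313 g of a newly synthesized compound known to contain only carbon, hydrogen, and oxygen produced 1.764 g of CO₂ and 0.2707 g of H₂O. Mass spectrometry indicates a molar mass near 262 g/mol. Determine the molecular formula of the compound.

C8H6O10

mol C = 1.764 g CO₂ ÷ 44.009 g/mol = 0.040083 mol
mol H = 2 × 0.2707 g H₂O ÷ 18.015 g/mol = 0.030053 mol
mass O = 1.313 − (0.48143 + 0.030293) = 0.80127 g → mol O = 0.80127 ÷ 15.999 = 0.050083 mol
Divide by the smallest (0.030053 mol): C 1.334, H 1.000, O 1.666
Multiplying each by 3 gives whole numbers: C 4.00, H 3.00, O 5.00
Empirical formula: C4H3O5
Empirical-formula mass = 131.06 g/mol; 262 ÷ 131.06 ≈ 2, so the molecular formula is C8H6O10.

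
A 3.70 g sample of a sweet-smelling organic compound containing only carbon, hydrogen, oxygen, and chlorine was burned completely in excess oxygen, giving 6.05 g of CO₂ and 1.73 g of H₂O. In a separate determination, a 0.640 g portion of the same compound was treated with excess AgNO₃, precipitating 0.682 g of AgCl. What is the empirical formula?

mol C = 6.05 g CO₂ ÷ 44.009 g/mol = 0.1375 mol
mol H = 2 × 1.73 g H₂O ÷ 18.015 g/mol = 0.1921 mol
From the AgCl data: mol Cl per gram of compound = (0.682 ÷ 143.318) ÷ 0.640 = 0.007435 mol/g, so in the 3.70 g combustion sample mol Cl = 0.02751 mol
mass O = 3.70 − (1.651 + 0.1936 + 0.9753) = 0.8800 g → mol O = 0.8800 ÷ 15.999 = 0.05500 mol
Divide by the smallest (0.02751 mol): C 4.997, H 6.981, Cl 1.000, O 1.999

C5H7ClO2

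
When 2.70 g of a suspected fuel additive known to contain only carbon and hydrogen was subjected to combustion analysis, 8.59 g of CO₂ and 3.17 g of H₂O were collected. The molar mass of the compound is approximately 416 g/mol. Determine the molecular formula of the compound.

mol C = 8.59 g CO₂ ÷ 44.009 g/mol = 0.1952 mol
mol H = 2 × 3.17 g H₂O ÷ 18.015 g/mol = 0.3519 mol
Divide by the smallest (0.1952 mol): C 1.000, H 1.803
Multiplying each by 5 gives whole numbers: C 5.00, H 9.02
Empirical formula: C5H9
Empirical-formula mass = 69.13 g/mol; 416 ÷ 69.13 ≈ 6, so the molecular formula is C30H54.

C30H54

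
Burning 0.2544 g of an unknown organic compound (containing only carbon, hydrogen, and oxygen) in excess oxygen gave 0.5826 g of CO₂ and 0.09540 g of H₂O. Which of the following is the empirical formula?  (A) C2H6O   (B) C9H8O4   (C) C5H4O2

(C) C5H4O2

mol C = 0.5826 g CO₂ ÷ 44.009 g/mol = 0.013238 mol
mol H = 2 × 0.09540 g H₂O ÷ 18.015 g/mol = 0.010591 mol
mass O = 0.2544 − (0.15900 + 0.010676) = 0.084720 g → mol O = 0.084720 ÷ 15.999 = 0.0052953 mol
Divide by the smallest (0.0052953 mol): C 2.500, H 2.000, O 1.000
Multiplying each by 2 gives whole numbers: C 5.00, H 4.00, O 2.00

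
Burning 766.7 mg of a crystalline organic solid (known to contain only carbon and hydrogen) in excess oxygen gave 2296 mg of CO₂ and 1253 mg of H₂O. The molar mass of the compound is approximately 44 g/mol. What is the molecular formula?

mol C = 2.296 g CO₂ ÷ 44.009 g/mol = 0.052171 mol
mol H = 2 × 1.253 g H₂O ÷ 18.015 g/mol = 0.13911 mol
Divide by the smallest (0.052171 mol): C 1.000, H 2.666
Multiplying each by 3 gives whole numbers: C 3.00, H 8.00
Empirical formula: C3H8
Empirical-formula mass = 44.10 g/mol; 44 ÷ 44.10 ≈ 1, so the molecular formula is C3H8.

C3H8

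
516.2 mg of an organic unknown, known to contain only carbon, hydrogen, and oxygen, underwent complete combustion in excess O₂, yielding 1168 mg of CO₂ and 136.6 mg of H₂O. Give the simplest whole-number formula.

mol C = 1.168 g CO₂ ÷ 44.009 g/mol = 0.026540 mol
mol H = 2 × 0.1366 g H₂O ÷ 18.015 g/mol = 0.015165 mol
mass O = 0.5162 − (0.31877 + 0.015286) = 0.18214 g → mol O = 0.18214 ÷ 15.999 = 0.011385 mol
Divide by the smallest (0.011385 mol): C 2.331, H 1.332, O 1.000
Multiplying each by 3 gives whole numbers: C 6.99, H 4.00, O 3.00

C7H4O3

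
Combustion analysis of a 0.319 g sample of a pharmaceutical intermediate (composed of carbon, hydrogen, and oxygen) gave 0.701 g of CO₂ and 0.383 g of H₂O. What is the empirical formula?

C3H8O

mol C = 0.701 g CO₂ ÷ 44.009 g/mol = 0.01593 mol
mol H = 2 × 0.383 g H₂O ÷ 18.015 g/mol = 0.04252 mol
mass O = 0.319 − (0.1913 + 0.04286) = 0.08482 g → mol O = 0.08482 ÷ 15.999 = 0.005302 mol
Divide by the smallest (0.005302 mol): C 3.004, H 8.020, O 1.000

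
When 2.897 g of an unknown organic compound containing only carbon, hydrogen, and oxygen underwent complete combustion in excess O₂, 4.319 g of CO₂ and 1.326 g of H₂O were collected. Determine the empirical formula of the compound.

mol C = 4.319 g CO₂ ÷ 44.009 g/mol = 0.098139 mol
mol H = 2 × 1.326 g H₂O ÷ 18.015 g/mol = 0.14721 mol
mass O = 2.897 − (1.1787 + 0.14839) = 1.5699 g → mol O = 1.5699 ÷ 15.999 = 0.098123 mol
Divide by the smallest (0.098123 mol): C 1.000, H 1.500, O 1.000
Multiplying each by 2 gives whole numbers: C 2.00, H 3.00, O 2.00

C2H3O2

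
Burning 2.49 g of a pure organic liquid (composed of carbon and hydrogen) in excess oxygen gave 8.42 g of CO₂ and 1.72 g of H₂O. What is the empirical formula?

mol C = 8.42 g CO₂ ÷ 44.009 g/mol = 0.1913 mol
mol H = 2 × 1.72 g H₂O ÷ 18.015 g/mol = 0.1910 mol
Divide by the smallest (0.1910 mol): C 1.002, H 1.000

CH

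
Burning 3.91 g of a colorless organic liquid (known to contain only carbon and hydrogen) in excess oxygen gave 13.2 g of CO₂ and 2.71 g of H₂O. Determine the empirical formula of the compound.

CH

mol C = 13.2 g CO₂ ÷ 44.009 g/mol = 0.2999 mol
mol H = 2 × 2.71 g H₂O ÷ 18.015 g/mol = 0.3009 mol
Divide by the smallest (0.2999 mol): C 1.000, H 1.003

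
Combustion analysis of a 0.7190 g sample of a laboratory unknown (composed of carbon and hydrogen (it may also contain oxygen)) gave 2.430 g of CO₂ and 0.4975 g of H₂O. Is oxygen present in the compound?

mol C = 2.430 g CO₂ ÷ 44.009 g/mol = 0.055216 mol
mol H = 2 × 0.4975 g H₂O ÷ 18.015 g/mol = 0.055232 mol
C and H together account for 0.71887 g — essentially the entire 0.7190 g sample — so the compound contains no oxygen.

no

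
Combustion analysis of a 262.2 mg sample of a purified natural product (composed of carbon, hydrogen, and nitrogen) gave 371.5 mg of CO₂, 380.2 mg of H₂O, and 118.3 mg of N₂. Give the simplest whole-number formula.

CH5N

mol C = 0.3715 g CO₂ ÷ 44.009 g/mol = 0.0084415 mol
mol H = 2 × 0.3802 g H₂O ÷ 18.015 g/mol = 0.042209 mol
mol N = 2 × 0.1183 g N₂ ÷ 28.014 g/mol = 0.0084458 mol
Divide by the smallest (0.0084415 mol): C 1.000, H 5.000, N 1.001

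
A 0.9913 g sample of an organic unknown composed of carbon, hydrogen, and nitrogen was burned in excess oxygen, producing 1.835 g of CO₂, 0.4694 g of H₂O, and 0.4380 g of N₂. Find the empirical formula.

mol C = 1.835 g CO₂ ÷ 44.009 g/mol = 0.041696 mol
mol H = 2 × 0.4694 g H₂O ÷ 18.015 g/mol = 0.052112 mol
mol N = 2 × 0.4380 g N₂ ÷ 28.014 g/mol = 0.031270 mol
Divide by the smallest (0.031270 mol): C 1.333, H 1.667, N 1.000
Multiplying each by 3 gives whole numbers: C 4.00, H 5.00, N 3.00

C4H5N3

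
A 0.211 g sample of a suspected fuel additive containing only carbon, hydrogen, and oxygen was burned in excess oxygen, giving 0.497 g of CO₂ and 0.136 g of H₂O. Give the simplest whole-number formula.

C3H4O

mol C = 0.497 g CO₂ ÷ 44.009 g/mol = 0.01129 mol
mol H = 2 × 0.136 g H₂O ÷ 18.015 g/mol = 0.01510 mol
mass O = 0.211 − (0.1356 + 0.01522) = 0.06014 g → mol O = 0.06014 ÷ 15.999 = 0.003759 mol
Divide by the smallest (0.003759 mol): C 3.004, H 4.017, O 1.000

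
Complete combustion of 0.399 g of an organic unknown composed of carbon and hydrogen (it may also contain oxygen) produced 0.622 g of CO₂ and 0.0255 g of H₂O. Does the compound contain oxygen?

mol C = 0.622 g CO₂ ÷ 44.009 g/mol = 0.01413 mol
mol H = 2 × 0.0255 g H₂O ÷ 18.015 g/mol = 0.002831 mol
C and H account for only 0.1726 g of the 0.399 g sample; the remaining 0.2264 g must be oxygen.

yes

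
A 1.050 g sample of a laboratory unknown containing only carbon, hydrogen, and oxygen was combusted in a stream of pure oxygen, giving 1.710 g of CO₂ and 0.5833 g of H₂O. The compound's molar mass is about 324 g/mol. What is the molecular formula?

mol C = 1.710 g CO₂ ÷ 44.009 g/mol = 0.038856 mol
mol H = 2 × 0.5833 g H₂O ÷ 18.015 g/mol = 0.064757 mol
mass O = 1.050 − (0.46670 + 0.065275) = 0.51803 g → mol O = 0.51803 ÷ 15.999 = 0.032379 mol
Divide by the smallest (0.032379 mol): C 1.200, H 2.000, O 1.000
Multiplying each by 5 gives whole numbers: C 6.00, H 10.00, O 5.00
Empirical formula: C6H10O5
Empirical-formula mass = 162.14 g/mol; 324 ÷ 162.14 ≈ 2, so the molecular formula is C12H20O10.

C12H20O10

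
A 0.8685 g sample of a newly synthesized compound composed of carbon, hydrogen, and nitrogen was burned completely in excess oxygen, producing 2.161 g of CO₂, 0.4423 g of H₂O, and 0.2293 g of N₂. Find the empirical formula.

mol C = 2.161 g CO₂ ÷ 44.009 g/mol = 0.049104 mol
mol H = 2 × 0.4423 g H₂O ÷ 18.015 g/mol = 0.049104 mol
mol N = 2 × 0.2293 g N₂ ÷ 28.014 g/mol = 0.016370 mol
Divide by the smallest (0.016370 mol): C 3.000, H 3.000, N 1.000

C3H3N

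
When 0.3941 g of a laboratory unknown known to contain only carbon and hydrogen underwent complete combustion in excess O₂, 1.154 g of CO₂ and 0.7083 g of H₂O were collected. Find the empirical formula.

CH3

mol C = 1.154 g CO₂ ÷ 44.009 g/mol = 0.026222 mol
mol H = 2 × 0.7083 g H₂O ÷ 18.015 g/mol = 0.078634 mol
Divide by the smallest (0.026222 mol): C 1.000, H 2.999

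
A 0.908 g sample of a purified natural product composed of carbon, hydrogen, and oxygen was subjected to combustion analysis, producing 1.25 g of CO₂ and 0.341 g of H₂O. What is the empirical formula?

mol C = 1.25 g CO₂ ÷ 44.009 g/mol = 0.02840 mol
mol H = 2 × 0.341 g H₂O ÷ 18.015 g/mol = 0.03786 mol
mass O = 0.908 − (0.3412 + 0.03816) = 0.5287 g → mol O = 0.5287 ÷ 15.999 = 0.03305 mol
Divide by the smallest (0.02840 mol): C 1.000, H 1.333, O 1.163
Multiplying each by 6 gives whole numbers: C 6.00, H 8.00, O 6.98

C6H8O7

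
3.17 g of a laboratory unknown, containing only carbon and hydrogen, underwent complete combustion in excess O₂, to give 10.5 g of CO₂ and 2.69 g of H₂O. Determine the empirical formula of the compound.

C4H5

mol C = 10.5 g CO₂ ÷ 44.009 g/mol = 0.2386 mol
mol H = 2 × 2.69 g H₂O ÷ 18.015 g/mol = 0.2986 mol
Divide by the smallest (0.2386 mol): C 1.000, H 1.252
Multiplying each by 4 gives whole numbers: C 4.00, H 5.01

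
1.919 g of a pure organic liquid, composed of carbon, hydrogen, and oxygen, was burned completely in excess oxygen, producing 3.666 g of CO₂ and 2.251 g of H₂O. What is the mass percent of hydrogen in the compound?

13.13%

mol C = 3.666 g CO₂ ÷ 44.009 g/mol = 0.083301 mol
mol H = 2 × 2.251 g H₂O ÷ 18.015 g/mol = 0.24990 mol
mass O = 1.919 − (1.0005 + 0.25190) = 0.66657 g → mol O = 0.66657 ÷ 15.999 = 0.041663 mol
mass % H = 0.25190 g ÷ 1.919 g × 100%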